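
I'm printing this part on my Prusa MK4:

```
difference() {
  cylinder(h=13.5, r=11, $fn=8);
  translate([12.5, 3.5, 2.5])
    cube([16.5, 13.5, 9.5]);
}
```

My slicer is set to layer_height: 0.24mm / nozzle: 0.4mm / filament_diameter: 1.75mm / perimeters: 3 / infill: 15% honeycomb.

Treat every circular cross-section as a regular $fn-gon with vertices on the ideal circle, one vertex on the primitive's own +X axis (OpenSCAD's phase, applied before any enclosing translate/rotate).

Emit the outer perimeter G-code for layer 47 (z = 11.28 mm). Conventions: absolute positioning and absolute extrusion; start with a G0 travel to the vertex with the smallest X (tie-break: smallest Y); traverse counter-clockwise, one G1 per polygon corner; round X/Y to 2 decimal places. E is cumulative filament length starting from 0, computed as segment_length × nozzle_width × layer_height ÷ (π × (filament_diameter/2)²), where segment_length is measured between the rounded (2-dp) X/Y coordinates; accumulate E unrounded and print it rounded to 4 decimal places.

At z = 11.28 mm: the r=11 cylinder gives a regular 8-gon of circumradius 11 (constant along its height); the cube at (12.5, 3.5) is present — its section is the full 16.5×13.5 rectangle; After the difference (first − rest): starting from the r=11 cylinder, the 16.5×13.5 cube at (12.5, 3.5) misses the remaining region (no effect) — 1 connected region. The outline is a single polygon with 8 vertices. Extrusion per mm of travel: 0.4 × 0.24 / (π × 0.875²) = 0.039912. Accumulating E over each segment gives final E = 2.6885.

G0 X-11.00 Y0.00 Z11.28
G1 X-7.78 Y-7.78 E0.3361
G1 X0.00 Y-11.00 E0.6721
G1 X7.78 Y-7.78 E1.0082
G1 X11.00 Y0.00 E1.3442
G1 X7.78 Y7.78 E1.6803
G1 X0.00 Y11.00 E2.0164
G1 X-7.78 Y7.78 E2.3524
G1 X-11.00 Y0.00 E2.6885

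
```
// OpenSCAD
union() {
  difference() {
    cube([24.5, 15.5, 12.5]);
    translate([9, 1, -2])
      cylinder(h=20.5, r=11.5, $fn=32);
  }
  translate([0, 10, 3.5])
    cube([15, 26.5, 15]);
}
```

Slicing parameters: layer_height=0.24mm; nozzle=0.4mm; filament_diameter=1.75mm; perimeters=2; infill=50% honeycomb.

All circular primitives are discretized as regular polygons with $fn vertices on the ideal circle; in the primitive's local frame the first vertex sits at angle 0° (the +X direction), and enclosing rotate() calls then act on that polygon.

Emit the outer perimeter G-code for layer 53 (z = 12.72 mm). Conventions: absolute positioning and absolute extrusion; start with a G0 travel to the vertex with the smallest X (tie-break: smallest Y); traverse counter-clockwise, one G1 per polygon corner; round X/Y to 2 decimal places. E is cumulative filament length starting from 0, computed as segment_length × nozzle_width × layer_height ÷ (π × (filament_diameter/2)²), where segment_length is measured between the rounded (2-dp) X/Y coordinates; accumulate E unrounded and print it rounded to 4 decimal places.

At z = 12.72 mm: the cube is not intersected at this z (z outside [0, 12.5]); the r=11.5 cylinder at (9, 1) contributes a regular 32-gon of circumradius 11.5; Subtracting the remaining from the first: the first operand is absent here, so nothing remains; the cube at (0, 10) (footprint 15×26.5) is included at this height; Taking the union: only the 15×26.5 cube at (0, 10) is present, so the union is just that shape — 1 connected region. The outline is a single polygon with 4 vertices. Extrusion per mm of travel: 0.4 × 0.24 / (π × 0.875²) = 0.039912. Accumulating E over each segment gives final E = 3.3127.

G0 X0.00 Y10.00 Z12.72
G1 X15.00 Y10.00 E0.5987
G1 X15.00 Y36.50 E1.6564
G1 X0.00 Y36.50 E2.2550
G1 X0.00 Y10.00 E3.3127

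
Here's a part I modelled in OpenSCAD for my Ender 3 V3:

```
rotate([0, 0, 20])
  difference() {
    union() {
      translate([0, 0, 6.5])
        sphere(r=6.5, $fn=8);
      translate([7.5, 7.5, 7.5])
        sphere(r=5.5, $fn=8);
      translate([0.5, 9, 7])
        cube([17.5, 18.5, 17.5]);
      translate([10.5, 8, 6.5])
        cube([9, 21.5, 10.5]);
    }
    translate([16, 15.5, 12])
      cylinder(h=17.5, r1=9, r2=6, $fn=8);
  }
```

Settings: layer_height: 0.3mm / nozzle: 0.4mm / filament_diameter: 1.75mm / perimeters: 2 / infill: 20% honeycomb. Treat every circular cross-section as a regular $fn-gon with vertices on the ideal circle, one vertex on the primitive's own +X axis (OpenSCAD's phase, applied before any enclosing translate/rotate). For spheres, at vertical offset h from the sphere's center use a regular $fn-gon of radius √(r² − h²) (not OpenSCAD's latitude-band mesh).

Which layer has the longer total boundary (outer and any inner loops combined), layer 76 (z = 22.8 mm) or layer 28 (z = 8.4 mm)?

layer 28 (z = 8.4 mm)

Layer 76 (z = 22.8): the sphere is absent (|z−center|=16.300 > r=6.5); the sphere at (7.5, 7.5) is not intersected at this z (|z−center|=15.300 > r=5.5); the cube at (0.5, 9) (footprint 17.5×18.5) is included at this height (perimeter 72.00 mm); the cube at (10.5, 8) is not intersected at this z (z outside [6.5, 17]); Combining (union): only the 17.5×18.5 cube at (0.5, 9) is present, so the union is just that shape — boundary = 72.00 mm; the cone at (16, 15.5) contributes a regular 8-gon of circumradius 7.149 (interpolated between r1=9 and r2=6 at t=0.617) (perimeter = 2·8·7.149·sin(180°/8) = 43.77 mm); Subtracting the remaining from the first: starting from the result so far, the cone at (16, 15.5) partially overlaps it — only the 98.19 mm² overlap (of its 144.54 mm²) is removed, clipping the outline — boundary = 79.05 mm; (rotated 20° about Z; rotation is an isometry so areas/perimeters/island counts are preserved). So its perimeter = 79.05 mm. Layer 28 (z = 8.4): the r=6.5 sphere contributes a regular 8-gon of circumradius √(6.5²−1.9²) = 6.216 (perimeter = 2·8·6.216·sin(180°/8) = 38.06 mm); the r=5.5 sphere at (7.5, 7.5) slices to a regular 8-gon of circumradius 5.426 (√(r²−h²) with h=0.9 from center) (perimeter = 2·8·5.426·sin(180°/8) = 33.22 mm); the cube at (0.5, 9) (footprint 17.5×18.5) is included at this height (perimeter 72.00 mm); the 9×21.5 cube at (10.5, 8) contributes its full rectangle (perimeter 61.00 mm); Combining (union): the regions partially overlap (shared area 168.34 mm²), so the edge portions inside another operand are dropped and the merged outline is re-measured after clipping — boundary = 121.40 mm; the cone at (16, 15.5) is not intersected at this z (z outside [12, 29.5]); Subtracting the remaining from the first: none of the subtracted shapes is present at this height, so that combined region is unchanged — boundary = 121.40 mm; (whole slice rotated 20° about Z — lengths, areas and connectivity unchanged). So its perimeter = 121.40 mm. Layer 28 is larger (121.40 vs 79.05 mm).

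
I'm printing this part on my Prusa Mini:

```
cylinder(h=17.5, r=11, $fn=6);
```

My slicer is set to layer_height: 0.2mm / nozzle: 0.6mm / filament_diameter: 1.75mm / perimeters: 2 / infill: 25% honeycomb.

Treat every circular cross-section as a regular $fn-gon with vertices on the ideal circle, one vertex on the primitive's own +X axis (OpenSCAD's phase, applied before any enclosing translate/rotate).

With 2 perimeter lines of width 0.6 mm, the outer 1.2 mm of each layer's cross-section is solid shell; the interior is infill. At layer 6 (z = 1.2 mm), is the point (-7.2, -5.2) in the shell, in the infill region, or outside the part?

At z = 1.2 mm: the r=11 cylinder contributes a regular 6-gon of circumradius 11. Overall, the cross-section is a single solid region. The nearest boundary edge runs (-11.00, 0.00)→(-5.50, -9.53); distance from the point to it = 0.69 mm. The point is inside the cross-section, 0.69 mm from the nearest boundary — within the 1.2 mm shell band (2 × 0.6).

shell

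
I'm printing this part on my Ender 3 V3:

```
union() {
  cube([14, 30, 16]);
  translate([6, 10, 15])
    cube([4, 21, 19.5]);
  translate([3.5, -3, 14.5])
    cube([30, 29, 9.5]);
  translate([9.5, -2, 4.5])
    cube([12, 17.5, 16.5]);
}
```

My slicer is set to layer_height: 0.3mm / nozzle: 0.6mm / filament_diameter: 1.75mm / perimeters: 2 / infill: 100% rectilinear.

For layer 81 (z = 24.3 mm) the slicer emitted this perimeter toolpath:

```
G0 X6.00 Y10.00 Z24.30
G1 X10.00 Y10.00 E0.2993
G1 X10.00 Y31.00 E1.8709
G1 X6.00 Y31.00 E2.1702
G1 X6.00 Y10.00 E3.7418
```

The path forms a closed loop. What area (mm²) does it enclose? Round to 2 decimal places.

Apply the shoelace formula to the sequence of (X, Y) vertices; enclosed area = 84.00 mm².

84.00 mm²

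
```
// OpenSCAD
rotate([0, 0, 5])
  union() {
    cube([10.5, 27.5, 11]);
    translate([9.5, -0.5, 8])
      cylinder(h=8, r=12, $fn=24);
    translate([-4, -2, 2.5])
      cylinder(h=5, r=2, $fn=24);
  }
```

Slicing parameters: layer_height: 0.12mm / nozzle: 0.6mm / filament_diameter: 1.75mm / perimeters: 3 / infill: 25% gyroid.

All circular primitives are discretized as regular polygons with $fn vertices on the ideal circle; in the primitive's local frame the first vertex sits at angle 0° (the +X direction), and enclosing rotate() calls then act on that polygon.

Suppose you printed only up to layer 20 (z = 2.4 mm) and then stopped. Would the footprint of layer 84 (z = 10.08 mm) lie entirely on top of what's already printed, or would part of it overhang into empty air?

part overhangs

Compare the two slices. At z = 2.4: the cube is present — its section is the full 10.5×27.5 rectangle (area 288.75 mm²); the cylinder at (9.5, -0.5) does not reach this height (z outside [8, 16]); the cylinder at (-4, -2) is not intersected at this z (z outside [2.5, 7.5]); Taking the union: only the 10.5×27.5 cube is present, so the union is just that shape — area = 288.75 mm²; (whole slice rotated 5° about Z — lengths, areas and connectivity unchanged). At z = 10.08: the cube (footprint 10.5×27.5) is included at this height (area 288.75 mm²); the r=12 cylinder at (9.5, -0.5) gives a regular 24-gon of circumradius 12 (constant along its height) (area = (24/2)·12.000²·sin(360°/24) = 447.24 mm²); the cylinder at (-4, -2) does not reach this height (z outside [2.5, 7.5]); Taking the union: the regions partially overlap — summed areas 735.99 mm² minus the doubly-counted overlap 106.53 mm² gives 629.46 mm² — area = 629.46 mm²; (whole slice rotated 5° about Z — lengths, areas and connectivity unchanged). Checking containment: at z = 10.08 the cross-section extends beyond the z = 2.4 cross-section by about 340.71 mm².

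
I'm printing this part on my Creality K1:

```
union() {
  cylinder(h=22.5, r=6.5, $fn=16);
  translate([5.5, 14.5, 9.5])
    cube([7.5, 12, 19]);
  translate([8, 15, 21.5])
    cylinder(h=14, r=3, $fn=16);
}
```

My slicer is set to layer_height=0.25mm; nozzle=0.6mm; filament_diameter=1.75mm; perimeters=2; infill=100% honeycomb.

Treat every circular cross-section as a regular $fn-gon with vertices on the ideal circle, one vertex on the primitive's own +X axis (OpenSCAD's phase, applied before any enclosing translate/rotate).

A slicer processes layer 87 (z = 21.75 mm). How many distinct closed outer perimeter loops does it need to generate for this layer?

2

At z = 21.75 mm: the cylinder: section is a regular 16-gon, circumradius r=6.5; the cube at (5.5, 14.5) (footprint 7.5×12) is included at this height; the r=3 cylinder at (8, 15) contributes a regular 16-gon of circumradius 3; Combining (union): the regions partially overlap (shared area 16.00 mm²), so overlapping operands fuse into one piece — 2 connected regions. The result has 2 disconnected regions.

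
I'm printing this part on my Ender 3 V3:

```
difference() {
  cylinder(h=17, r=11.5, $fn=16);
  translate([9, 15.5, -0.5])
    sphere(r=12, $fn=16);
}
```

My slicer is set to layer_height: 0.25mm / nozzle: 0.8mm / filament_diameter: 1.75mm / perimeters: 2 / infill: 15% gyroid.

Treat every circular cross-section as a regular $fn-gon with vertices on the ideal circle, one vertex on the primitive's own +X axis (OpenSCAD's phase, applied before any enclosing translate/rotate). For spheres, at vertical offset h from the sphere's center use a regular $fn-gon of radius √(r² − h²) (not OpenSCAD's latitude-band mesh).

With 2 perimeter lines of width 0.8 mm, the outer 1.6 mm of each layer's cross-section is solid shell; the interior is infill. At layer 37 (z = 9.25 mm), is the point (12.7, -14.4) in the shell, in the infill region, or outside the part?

At z = 9.25 mm: the r=11.5 cylinder contributes a regular 16-gon of circumradius 11.5; the r=12 sphere at (9, 15.5) slices to a regular 16-gon of circumradius 6.996 (√(r²−h²) with h=9.75 from center); Subtracting the remaining from the first: starting from the r=11.5 cylinder, the r=12 sphere at (9, 15.5) partially overlaps it — only the 0.77 mm² overlap (of its 149.82 mm²) is removed, clipping the outline — 1 connected region. Overall, the cross-section is a single solid region. The nearest boundary edge runs (10.62, -4.40)→(8.13, -8.13); distance from the point to it = 7.76 mm. The point is not inside any of the regions above, so it lies outside the cross-section (7.76 mm from the nearest boundary).

outside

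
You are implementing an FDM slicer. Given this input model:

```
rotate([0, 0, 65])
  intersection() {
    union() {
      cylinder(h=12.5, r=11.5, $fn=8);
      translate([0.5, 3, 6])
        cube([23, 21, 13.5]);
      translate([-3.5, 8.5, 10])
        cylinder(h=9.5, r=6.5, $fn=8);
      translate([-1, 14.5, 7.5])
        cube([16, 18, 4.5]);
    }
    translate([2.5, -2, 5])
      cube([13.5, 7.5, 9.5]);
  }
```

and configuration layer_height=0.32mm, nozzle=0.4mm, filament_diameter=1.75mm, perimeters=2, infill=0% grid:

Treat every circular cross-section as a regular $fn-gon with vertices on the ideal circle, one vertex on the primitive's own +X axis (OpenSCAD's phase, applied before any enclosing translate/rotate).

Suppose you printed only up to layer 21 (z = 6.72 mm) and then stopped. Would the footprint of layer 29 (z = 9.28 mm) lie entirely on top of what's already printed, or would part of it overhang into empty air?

Compare the two slices. At z = 6.72: the r=11.5 cylinder contributes a regular 8-gon of circumradius 11.5 (area = (8/2)·11.500²·sin(360°/8) = 374.06 mm²); the cube at (0.5, 3) (footprint 23×21) is included at this height (area 483.00 mm²); the cylinder at (-3.5, 8.5) is not intersected at this z (z outside [10, 19.5]); the cube at (-1, 14.5) is not intersected at this z (z outside [7.5, 12]); Merging all regions: the regions partially overlap — summed areas 857.06 mm² minus the doubly-counted overlap 56.68 mm² gives 800.38 mm² — area = 800.38 mm²; the 13.5×7.5 cube at (2.5, -2) contributes its full rectangle (area 101.25 mm²); Taking the intersection: the 13.5×7.5 cube at (2.5, -2) partially overlaps the result so far; clipping to the common part keeps 76.06 mm² — area = 76.06 mm²; (rotated 65° about Z; rotation is an isometry so areas/perimeters/island counts are preserved). At z = 9.28: the r=11.5 cylinder gives a regular 8-gon of circumradius 11.5 (constant along its height) (area = (8/2)·11.500²·sin(360°/8) = 374.06 mm²); the cube at (0.5, 3) (footprint 23×21) is included at this height (area 483.00 mm²); the cylinder at (-3.5, 8.5) does not reach this height (z outside [10, 19.5]); the cube at (-1, 14.5) (footprint 16×18) is included at this height (area 288.00 mm²); Taking the union: the regions partially overlap — summed areas 1145.06 mm² minus the doubly-counted overlap 194.43 mm² gives 950.63 mm² — area = 950.63 mm²; the 13.5×7.5 cube at (2.5, -2) contributes its full rectangle (area 101.25 mm²); Keeping only the common overlap: the 13.5×7.5 cube at (2.5, -2) partially overlaps the result so far; clipping to the common part keeps 76.06 mm² — area = 76.06 mm²; (rotated 65° about Z; rotation is an isometry so areas/perimeters/island counts are preserved). Checking containment: the cross-section at z = 9.28 is a subset of the cross-section at z = 6.72.

entirely on top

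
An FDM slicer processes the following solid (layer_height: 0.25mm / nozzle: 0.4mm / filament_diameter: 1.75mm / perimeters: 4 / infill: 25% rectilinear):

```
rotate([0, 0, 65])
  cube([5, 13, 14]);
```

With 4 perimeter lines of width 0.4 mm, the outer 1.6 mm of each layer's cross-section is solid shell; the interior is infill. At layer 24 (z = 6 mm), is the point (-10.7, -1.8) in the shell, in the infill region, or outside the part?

outside

At z = 6 mm: the cube is present — its section is the full 5×13 rectangle; (whole slice rotated 65° about Z — lengths, areas and connectivity unchanged). Overall, the cross-section is a single solid region. Undo the 65° rotation: the query point maps to (-6.153, 8.937) in the un-rotated model frame. The nearest boundary edge runs (0.00, 13.00)→(0.00, 0.00); distance from the point to it = 6.15 mm. The point is not inside any of the regions above, so it lies outside the cross-section (6.15 mm from the nearest boundary).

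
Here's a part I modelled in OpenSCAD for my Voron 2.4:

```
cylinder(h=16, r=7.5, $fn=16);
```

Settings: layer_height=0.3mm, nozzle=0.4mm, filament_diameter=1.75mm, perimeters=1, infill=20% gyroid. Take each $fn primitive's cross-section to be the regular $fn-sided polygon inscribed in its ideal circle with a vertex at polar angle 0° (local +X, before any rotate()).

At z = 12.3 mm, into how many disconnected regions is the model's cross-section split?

1

At z = 12.3 mm: the cylinder: section is a regular 16-gon, circumradius r=7.5. The result has 1 disconnected region.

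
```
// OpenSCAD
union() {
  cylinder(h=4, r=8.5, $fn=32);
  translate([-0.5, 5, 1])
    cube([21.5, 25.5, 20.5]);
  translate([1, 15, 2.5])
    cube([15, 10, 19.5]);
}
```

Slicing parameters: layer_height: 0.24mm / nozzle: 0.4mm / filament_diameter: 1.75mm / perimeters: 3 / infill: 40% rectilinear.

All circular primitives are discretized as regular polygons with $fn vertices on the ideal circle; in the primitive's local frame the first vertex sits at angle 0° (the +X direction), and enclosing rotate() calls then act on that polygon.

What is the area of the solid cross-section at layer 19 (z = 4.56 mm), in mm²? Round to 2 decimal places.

548.25 mm²

At z = 4.56 mm: the cylinder is absent (z outside [0, 4]); the cube at (-0.5, 5) is present — its section is the full 21.5×25.5 rectangle (area 548.25 mm²); the cube at (1, 15) (footprint 15×10) is included at this height (area 150.00 mm²); Combining (union): the 15×10 cube at (1, 15) lies entirely inside the 21.5×25.5 cube at (-0.5, 5), so the union is just the 21.5×25.5 cube at (-0.5, 5) — area = 548.25 mm². Overall, the cross-section is a single solid region. Net area = 548.25 mm².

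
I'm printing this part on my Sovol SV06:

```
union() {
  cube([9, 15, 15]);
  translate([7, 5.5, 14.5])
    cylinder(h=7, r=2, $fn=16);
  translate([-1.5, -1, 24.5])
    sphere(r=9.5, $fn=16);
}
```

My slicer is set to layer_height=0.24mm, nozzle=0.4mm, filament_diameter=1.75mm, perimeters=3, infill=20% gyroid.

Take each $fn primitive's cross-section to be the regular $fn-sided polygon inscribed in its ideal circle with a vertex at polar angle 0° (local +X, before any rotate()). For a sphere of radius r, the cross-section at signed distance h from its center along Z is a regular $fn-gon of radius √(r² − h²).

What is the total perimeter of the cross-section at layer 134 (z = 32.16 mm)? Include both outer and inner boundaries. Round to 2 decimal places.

At z = 32.16 mm: the cube is not intersected at this z (z outside [0, 15]); the cylinder at (7, 5.5) is not intersected at this z (z outside [14.5, 21.5]); the r=9.5 sphere at (-1.5, -1) contributes a regular 16-gon of circumradius √(9.5²−7.66²) = 5.619 (perimeter = 2·16·5.619·sin(180°/16) = 35.08 mm); Taking the union: only the r=9.5 sphere at (-1.5, -1) is present, so the union is just that shape — boundary = 35.08 mm. Overall, the cross-section is a single solid region. Total boundary length (outer) = 35.08 mm.

35.08 mm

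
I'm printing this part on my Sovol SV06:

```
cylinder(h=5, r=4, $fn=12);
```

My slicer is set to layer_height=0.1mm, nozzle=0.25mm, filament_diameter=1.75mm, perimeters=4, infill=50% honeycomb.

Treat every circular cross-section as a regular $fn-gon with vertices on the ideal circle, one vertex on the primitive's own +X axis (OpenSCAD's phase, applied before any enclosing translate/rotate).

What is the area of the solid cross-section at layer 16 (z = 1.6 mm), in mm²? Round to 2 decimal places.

At z = 1.6 mm: the r=4 cylinder gives a regular 12-gon of circumradius 4 (constant along its height) (area = (12/2)·4.000²·sin(360°/12) = 48.00 mm²). Overall, the cross-section is a single solid region. Net area = 48.00 mm².

48.00 mm²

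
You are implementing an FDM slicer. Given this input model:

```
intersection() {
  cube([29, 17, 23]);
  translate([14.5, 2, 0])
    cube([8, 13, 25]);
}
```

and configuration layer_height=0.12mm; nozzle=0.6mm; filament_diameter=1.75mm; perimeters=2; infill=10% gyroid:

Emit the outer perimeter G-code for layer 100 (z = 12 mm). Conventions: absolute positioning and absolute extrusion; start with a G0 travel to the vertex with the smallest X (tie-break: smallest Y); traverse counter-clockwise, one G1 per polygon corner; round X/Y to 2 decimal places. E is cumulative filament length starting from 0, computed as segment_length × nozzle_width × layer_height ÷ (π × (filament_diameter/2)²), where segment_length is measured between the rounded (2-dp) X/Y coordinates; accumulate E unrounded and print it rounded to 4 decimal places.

G0 X14.50 Y2.00 Z12.00
G1 X22.50 Y2.00 E0.2395
G1 X22.50 Y15.00 E0.6286
G1 X14.50 Y15.00 E0.8681
G1 X14.50 Y2.00 E1.2572

At z = 12 mm: the cube is present — its section is the full 29×17 rectangle; the cube at (14.5, 2) is present — its section is the full 8×13 rectangle; Taking the intersection: the 8×13 cube at (14.5, 2) lies inside the 29×17 cube, so the common part is the 8×13 cube at (14.5, 2) itself — 1 connected region. The outline is a single polygon with 4 vertices. Extrusion per mm of travel: 0.6 × 0.12 / (π × 0.875²) = 0.029934. Accumulating E over each segment gives final E = 1.2572.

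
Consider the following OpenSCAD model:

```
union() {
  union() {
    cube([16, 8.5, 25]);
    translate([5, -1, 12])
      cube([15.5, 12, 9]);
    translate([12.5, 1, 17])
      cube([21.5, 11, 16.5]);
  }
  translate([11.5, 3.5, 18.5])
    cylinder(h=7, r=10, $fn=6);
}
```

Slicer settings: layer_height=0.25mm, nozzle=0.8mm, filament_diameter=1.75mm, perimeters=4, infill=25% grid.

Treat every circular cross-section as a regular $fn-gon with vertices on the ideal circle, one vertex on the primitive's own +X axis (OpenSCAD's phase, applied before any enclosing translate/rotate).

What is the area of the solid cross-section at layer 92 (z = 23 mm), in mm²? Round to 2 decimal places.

At z = 23 mm: the cube is present — its section is the full 16×8.5 rectangle (area 136.00 mm²); the cube at (5, -1) does not reach this height (z outside [12, 21]); the cube at (12.5, 1) is present — its section is the full 21.5×11 rectangle (area 236.50 mm²); Merging all regions: the regions partially overlap — summed areas 372.50 mm² minus the doubly-counted overlap 26.25 mm² gives 346.25 mm² — area = 346.25 mm²; the cylinder at (11.5, 3.5): section is a regular 6-gon, circumradius r=10 (area = (6/2)·10.000²·sin(360°/6) = 259.81 mm²); Taking the union: the regions partially overlap — summed areas 606.06 mm² minus the doubly-counted overlap 162.59 mm² gives 443.47 mm² — area = 443.47 mm². Overall, the cross-section is a single solid region. Net area = 443.47 mm².

443.47 mm²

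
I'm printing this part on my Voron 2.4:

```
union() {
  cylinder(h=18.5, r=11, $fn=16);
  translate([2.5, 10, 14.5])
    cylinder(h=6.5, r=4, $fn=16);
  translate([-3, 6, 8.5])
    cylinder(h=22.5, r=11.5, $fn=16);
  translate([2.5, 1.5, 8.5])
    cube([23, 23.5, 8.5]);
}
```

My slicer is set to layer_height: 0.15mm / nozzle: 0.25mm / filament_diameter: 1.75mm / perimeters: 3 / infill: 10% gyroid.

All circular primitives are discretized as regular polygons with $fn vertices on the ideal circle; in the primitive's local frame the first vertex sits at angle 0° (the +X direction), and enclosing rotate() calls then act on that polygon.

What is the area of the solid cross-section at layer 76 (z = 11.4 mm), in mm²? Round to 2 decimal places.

At z = 11.4 mm: the r=11 cylinder contributes a regular 16-gon of circumradius 11 (area = (16/2)·11.000²·sin(360°/16) = 370.44 mm²); the cylinder at (2.5, 10) does not reach this height (z outside [14.5, 21]); the cylinder at (-3, 6): section is a regular 16-gon, circumradius r=11.5 (area = (16/2)·11.500²·sin(360°/16) = 404.88 mm²); the 23×23.5 cube at (2.5, 1.5) contributes its full rectangle (area 540.50 mm²); Merging all regions: the regions partially overlap — summed areas 1315.82 mm² minus the doubly-counted overlap 316.20 mm² gives 999.61 mm² — area = 999.61 mm². Overall, the cross-section is a single solid region. Net area = 999.61 mm².

999.61 mm²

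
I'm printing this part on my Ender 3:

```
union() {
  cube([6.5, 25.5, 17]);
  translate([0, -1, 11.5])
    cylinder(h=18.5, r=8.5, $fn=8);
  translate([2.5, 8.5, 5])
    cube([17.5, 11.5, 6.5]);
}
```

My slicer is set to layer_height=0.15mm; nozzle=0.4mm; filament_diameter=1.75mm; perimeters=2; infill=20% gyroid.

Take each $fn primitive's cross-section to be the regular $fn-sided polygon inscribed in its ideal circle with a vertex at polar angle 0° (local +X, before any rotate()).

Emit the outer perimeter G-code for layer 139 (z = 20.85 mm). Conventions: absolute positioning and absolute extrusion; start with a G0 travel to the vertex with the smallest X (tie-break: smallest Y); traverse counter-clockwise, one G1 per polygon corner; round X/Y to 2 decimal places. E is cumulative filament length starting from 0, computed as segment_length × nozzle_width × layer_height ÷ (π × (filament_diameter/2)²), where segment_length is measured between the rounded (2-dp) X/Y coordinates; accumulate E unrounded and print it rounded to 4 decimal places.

At z = 20.85 mm: the cube does not reach this height (z outside [0, 17]); the cylinder at (0, -1): section is a regular 8-gon, circumradius r=8.5; the cube at (2.5, 8.5) is not intersected at this z (z outside [5, 11.5]); Merging all regions: only the r=8.5 cylinder at (0, -1) is present, so the union is just that shape — 1 connected region. The outline is a single polygon with 8 vertices. Extrusion per mm of travel: 0.4 × 0.15 / (π × 0.875²) = 0.024945. Accumulating E over each segment gives final E = 1.2982.

G0 X-8.50 Y-1.00 Z20.85
G1 X-6.01 Y-7.01 E0.1623
G1 X0.00 Y-9.50 E0.3246
G1 X6.01 Y-7.01 E0.4868
G1 X8.50 Y-1.00 E0.6491
G1 X6.01 Y5.01 E0.8114
G1 X0.00 Y7.50 E0.9737
G1 X-6.01 Y5.01 E1.1359
G1 X-8.50 Y-1.00 E1.2982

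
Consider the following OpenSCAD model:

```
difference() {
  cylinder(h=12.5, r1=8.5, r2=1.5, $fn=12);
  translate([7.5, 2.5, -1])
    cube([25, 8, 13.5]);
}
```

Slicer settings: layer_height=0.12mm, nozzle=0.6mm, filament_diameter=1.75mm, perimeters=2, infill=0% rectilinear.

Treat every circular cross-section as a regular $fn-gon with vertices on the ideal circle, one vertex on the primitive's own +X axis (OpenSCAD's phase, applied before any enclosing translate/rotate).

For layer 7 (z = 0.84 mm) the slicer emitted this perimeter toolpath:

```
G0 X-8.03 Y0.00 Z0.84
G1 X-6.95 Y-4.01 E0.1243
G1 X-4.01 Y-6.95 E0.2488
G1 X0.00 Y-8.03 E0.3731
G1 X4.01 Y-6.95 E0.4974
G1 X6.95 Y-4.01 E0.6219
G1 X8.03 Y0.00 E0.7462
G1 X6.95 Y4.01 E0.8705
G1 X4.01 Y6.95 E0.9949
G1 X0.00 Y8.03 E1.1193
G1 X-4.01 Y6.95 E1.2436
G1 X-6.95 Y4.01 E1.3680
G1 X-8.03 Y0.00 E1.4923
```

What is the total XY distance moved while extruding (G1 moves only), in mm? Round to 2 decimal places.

49.85 mm

Sum the Euclidean lengths of each G1 segment: total = 49.85 mm.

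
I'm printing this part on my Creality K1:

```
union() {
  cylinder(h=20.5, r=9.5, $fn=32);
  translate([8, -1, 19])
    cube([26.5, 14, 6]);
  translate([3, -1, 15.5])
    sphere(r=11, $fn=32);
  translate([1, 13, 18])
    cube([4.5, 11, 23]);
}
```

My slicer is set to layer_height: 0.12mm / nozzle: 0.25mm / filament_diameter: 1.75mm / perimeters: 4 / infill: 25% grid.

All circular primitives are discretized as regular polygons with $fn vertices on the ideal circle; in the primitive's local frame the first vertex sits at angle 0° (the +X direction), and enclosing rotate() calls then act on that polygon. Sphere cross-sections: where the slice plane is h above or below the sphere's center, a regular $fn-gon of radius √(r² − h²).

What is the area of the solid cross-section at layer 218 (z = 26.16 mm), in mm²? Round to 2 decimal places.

72.49 mm²

At z = 26.16 mm: the cylinder does not reach this height (z outside [0, 20.5]); the cube at (8, -1) is absent (z outside [19, 25]); the r=11 sphere at (3, -1) contributes a regular 32-gon of circumradius √(11²−10.66²) = 2.714 (area = (32/2)·2.714²·sin(360°/32) = 22.99 mm²); the cube at (1, 13) is present — its section is the full 4.5×11 rectangle (area 49.50 mm²); Combining (union): the 2 present regions are separate (no shared area or edge), so areas and boundary lengths simply add and each stays a separate island — area = 72.49 mm². Overall, the cross-section has 2 separate islands. Net area = 72.49 mm².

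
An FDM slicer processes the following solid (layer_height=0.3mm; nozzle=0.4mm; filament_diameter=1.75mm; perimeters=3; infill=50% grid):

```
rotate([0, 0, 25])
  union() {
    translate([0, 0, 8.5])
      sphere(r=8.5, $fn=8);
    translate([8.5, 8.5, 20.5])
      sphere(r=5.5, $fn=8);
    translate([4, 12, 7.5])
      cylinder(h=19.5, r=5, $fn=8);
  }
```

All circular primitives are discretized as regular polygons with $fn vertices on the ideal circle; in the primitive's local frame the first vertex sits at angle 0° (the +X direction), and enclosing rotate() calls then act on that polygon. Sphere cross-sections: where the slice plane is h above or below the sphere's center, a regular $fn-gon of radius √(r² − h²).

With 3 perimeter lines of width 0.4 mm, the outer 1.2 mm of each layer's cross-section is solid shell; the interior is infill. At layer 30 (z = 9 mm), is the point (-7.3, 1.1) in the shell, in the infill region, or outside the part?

shell

At z = 9 mm: the r=8.5 sphere contributes a regular 8-gon of circumradius √(8.5²−0.5²) = 8.485; the sphere at (8.5, 8.5) does not reach this height (|z−center|=11.500 > r=5.5); the r=5 cylinder at (4, 12) contributes a regular 8-gon of circumradius 5; Combining (union): the 2 present regions are separate (no shared area or edge), so areas and boundary lengths simply add and each stays a separate island — 2 connected regions; (rotated 25° about Z; rotation is an isometry so areas/perimeters/island counts are preserved). Overall, the cross-section has 2 separate islands. Undo the 25° rotation: the query point maps to (-6.151, 4.082) in the un-rotated model frame. The nearest boundary edge runs (-8.49, 0.00)→(-6.00, 6.00); distance from the point to it = 0.59 mm. (Shell/infill is judged within the island containing the point — the largest one.) The point is inside the cross-section, 0.59 mm from the nearest boundary — within the 1.2 mm shell band (3 × 0.4).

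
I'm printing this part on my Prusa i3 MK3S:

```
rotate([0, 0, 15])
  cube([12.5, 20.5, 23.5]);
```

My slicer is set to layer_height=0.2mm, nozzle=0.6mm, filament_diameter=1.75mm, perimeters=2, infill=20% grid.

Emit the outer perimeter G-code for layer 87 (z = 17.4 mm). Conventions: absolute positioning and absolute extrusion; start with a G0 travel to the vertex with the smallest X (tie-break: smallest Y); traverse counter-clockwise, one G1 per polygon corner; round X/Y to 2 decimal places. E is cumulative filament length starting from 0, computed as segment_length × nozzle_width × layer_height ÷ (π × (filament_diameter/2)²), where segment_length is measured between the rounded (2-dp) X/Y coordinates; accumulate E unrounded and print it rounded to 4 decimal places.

G0 X-5.31 Y19.80 Z17.40
G1 X0.00 Y0.00 E1.0227
G1 X12.07 Y3.24 E1.6462
G1 X6.77 Y23.04 E2.6688
G1 X-5.31 Y19.80 E3.2928

At z = 17.4 mm: the 12.5×20.5 cube contributes its full rectangle; (whole slice rotated 15° about Z — lengths, areas and connectivity unchanged). The outline is a single polygon with 4 vertices. Extrusion per mm of travel: 0.6 × 0.2 / (π × 0.875²) = 0.049890. Accumulating E over each segment gives final E = 3.2928.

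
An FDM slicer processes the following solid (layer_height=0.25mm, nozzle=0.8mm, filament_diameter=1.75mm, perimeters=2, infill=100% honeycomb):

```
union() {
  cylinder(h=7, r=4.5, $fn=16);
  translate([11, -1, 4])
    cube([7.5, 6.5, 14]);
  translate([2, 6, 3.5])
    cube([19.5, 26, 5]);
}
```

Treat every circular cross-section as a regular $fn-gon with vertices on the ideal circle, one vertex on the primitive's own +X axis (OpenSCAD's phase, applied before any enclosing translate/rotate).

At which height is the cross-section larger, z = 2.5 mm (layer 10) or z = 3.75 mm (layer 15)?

layer 15 (z = 3.75 mm)

Layer 10 (z = 2.5): the cylinder: section is a regular 16-gon, circumradius r=4.5 (area = (16/2)·4.500²·sin(360°/16) = 61.99 mm²); the cube at (11, -1) is absent (z outside [4, 18]); the cube at (2, 6) is not intersected at this z (z outside [3.5, 8.5]); Combining (union): only the r=4.5 cylinder is present, so the union is just that shape — area = 61.99 mm². So its area = 61.99 mm². Layer 15 (z = 3.75): the r=4.5 cylinder gives a regular 16-gon of circumradius 4.5 (constant along its height) (area = (16/2)·4.500²·sin(360°/16) = 61.99 mm²); the cube at (11, -1) does not reach this height (z outside [4, 18]); the 19.5×26 cube at (2, 6) contributes its full rectangle (area 507.00 mm²); Merging all regions: the 2 present regions are separate (no shared area or edge), so areas and boundary lengths simply add and each stays a separate island — area = 568.99 mm². So its area = 568.99 mm². Layer 15 is larger (568.99 vs 61.99 mm²).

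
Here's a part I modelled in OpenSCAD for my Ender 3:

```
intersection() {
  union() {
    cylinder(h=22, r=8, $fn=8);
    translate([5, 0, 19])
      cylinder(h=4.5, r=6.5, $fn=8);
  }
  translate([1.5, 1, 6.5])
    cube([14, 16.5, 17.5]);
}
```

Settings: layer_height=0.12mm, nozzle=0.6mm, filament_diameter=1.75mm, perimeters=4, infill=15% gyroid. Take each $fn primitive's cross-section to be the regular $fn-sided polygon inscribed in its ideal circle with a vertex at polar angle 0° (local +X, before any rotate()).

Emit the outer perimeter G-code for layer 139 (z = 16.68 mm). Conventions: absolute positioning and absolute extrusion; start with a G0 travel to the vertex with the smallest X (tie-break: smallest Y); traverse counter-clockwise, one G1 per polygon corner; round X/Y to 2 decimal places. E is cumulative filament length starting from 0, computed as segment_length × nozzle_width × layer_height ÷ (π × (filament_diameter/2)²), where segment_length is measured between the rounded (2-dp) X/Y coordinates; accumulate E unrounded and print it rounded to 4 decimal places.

At z = 16.68 mm: the cylinder: section is a regular 8-gon, circumradius r=8; the cylinder at (5, 0) does not reach this height (z outside [19, 23.5]); Taking the union: only the r=8 cylinder is present, so the union is just that shape — 1 connected region; the cube at (1.5, 1) (footprint 14×16.5) is included at this height; Keeping only the common overlap: the 14×16.5 cube at (1.5, 1) partially overlaps the result so far; clipping to the common part keeps 27.43 mm² — 1 connected region. The outline is a single polygon with 4 vertices. Extrusion per mm of travel: 0.6 × 0.12 / (π × 0.875²) = 0.029934. Accumulating E over each segment gives final E = 0.6590.

G0 X1.50 Y1.00 Z16.68
G1 X7.59 Y1.00 E0.1823
G1 X5.66 Y5.66 E0.3333
G1 X1.50 Y7.38 E0.4680
G1 X1.50 Y1.00 E0.6590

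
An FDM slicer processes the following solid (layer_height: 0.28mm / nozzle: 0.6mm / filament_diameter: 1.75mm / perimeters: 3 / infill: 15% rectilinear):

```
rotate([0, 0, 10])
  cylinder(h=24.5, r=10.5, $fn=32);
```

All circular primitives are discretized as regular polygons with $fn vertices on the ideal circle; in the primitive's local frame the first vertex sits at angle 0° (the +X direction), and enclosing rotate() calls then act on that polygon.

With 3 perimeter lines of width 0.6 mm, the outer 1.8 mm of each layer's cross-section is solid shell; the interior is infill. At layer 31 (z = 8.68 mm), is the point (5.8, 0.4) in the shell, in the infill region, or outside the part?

At z = 8.68 mm: the r=10.5 cylinder gives a regular 32-gon of circumradius 10.5 (constant along its height); (rotated 10° about Z; rotation is an isometry so areas/perimeters/island counts are preserved). Overall, the cross-section is a single solid region. Undo the 10° rotation: the query point maps to (5.781, -0.613) in the un-rotated model frame. The nearest boundary edge runs (10.30, -2.05)→(10.50, 0.00); distance from the point to it = 4.64 mm. The point is inside the cross-section and 4.64 mm from the nearest boundary — more than the 1.8 mm shell width (3 × 0.6), so it's in the infill interior.

infill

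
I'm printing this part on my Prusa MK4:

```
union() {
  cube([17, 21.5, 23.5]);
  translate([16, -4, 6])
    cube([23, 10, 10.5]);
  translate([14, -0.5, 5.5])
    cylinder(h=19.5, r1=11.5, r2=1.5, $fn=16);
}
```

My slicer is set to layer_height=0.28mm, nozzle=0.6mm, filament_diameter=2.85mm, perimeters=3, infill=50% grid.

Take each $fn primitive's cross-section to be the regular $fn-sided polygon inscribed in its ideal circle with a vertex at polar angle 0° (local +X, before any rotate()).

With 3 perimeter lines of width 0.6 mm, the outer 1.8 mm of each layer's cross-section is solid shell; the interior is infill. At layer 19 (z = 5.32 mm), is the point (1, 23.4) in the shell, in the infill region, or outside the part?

At z = 5.32 mm: the cube is present — its section is the full 17×21.5 rectangle; the cube at (16, -4) does not reach this height (z outside [6, 16.5]); the cone at (14, -0.5) is absent (z outside [5.5, 25]); Merging all regions: only the 17×21.5 cube is present, so the union is just that shape — 1 connected region. Overall, the cross-section is a single solid region. The nearest boundary edge runs (17.00, 21.50)→(0.00, 21.50); distance from the point to it = 1.90 mm. The point is not inside any of the regions above, so it lies outside the cross-section (1.90 mm from the nearest boundary).

outside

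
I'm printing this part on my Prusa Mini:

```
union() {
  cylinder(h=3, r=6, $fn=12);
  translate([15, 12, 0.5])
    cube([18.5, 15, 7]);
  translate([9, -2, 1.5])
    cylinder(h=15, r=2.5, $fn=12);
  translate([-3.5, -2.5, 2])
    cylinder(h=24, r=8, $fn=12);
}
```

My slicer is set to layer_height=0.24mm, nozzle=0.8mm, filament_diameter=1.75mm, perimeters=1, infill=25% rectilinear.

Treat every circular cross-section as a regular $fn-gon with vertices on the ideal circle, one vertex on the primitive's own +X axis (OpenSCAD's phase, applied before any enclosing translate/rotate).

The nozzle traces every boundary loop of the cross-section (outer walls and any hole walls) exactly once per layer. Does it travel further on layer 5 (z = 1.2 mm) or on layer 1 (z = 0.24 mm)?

layer 5 (z = 1.2 mm)

Layer 5 (z = 1.2): the r=6 cylinder contributes a regular 12-gon of circumradius 6 (perimeter = 2·12·6.000·sin(180°/12) = 37.27 mm); the cube at (15, 12) (footprint 18.5×15) is included at this height (perimeter 67.00 mm); the cylinder at (9, -2) is not intersected at this z (z outside [1.5, 16.5]); the cylinder at (-3.5, -2.5) is not intersected at this z (z outside [2, 26]); Merging all regions: the 2 present regions are separate (no shared area or edge), so areas and boundary lengths simply add and each stays a separate island — boundary = 104.27 mm. So its perimeter = 104.27 mm. Layer 1 (z = 0.24): the r=6 cylinder contributes a regular 12-gon of circumradius 6 (perimeter = 2·12·6.000·sin(180°/12) = 37.27 mm); the cube at (15, 12) is absent (z outside [0.5, 7.5]); the cylinder at (9, -2) is not intersected at this z (z outside [1.5, 16.5]); the cylinder at (-3.5, -2.5) is not intersected at this z (z outside [2, 26]); Combining (union): only the r=6 cylinder is present, so the union is just that shape — boundary = 37.27 mm. So its perimeter = 37.27 mm. Layer 5 is larger (104.27 vs 37.27 mm).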